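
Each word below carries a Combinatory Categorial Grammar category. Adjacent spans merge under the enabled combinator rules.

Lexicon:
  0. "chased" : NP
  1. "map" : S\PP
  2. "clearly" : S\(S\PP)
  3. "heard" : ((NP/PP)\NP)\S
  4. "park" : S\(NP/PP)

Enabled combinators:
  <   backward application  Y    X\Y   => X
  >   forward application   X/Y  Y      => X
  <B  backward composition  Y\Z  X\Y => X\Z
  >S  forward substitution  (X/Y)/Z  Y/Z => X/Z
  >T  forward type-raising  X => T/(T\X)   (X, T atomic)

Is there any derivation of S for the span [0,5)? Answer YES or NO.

YES

[0,5] S   <
  [0,4] NP/PP   <
    [0,1] "chased" : NP
    [1,4] (NP/PP)\NP   <
      [1,3] S   <
        [1,2] "map" : S\PP
        [2,3] "clearly" : S\(S\PP)
      [3,4] "heard" : ((NP/PP)\NP)\S
  [4,5] "park" : S\(NP/PP)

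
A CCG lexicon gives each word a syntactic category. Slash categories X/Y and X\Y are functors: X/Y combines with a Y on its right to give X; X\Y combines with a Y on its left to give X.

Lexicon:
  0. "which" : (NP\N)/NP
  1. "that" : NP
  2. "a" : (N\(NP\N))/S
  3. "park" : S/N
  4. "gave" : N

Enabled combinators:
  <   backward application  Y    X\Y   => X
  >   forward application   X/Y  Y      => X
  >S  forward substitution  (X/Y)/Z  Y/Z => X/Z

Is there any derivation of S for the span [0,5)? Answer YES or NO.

(NP\N)/NP NP (N\(NP\N))/S S/N N
CKY chart[0,5] = {N}; S ∉ chart

NO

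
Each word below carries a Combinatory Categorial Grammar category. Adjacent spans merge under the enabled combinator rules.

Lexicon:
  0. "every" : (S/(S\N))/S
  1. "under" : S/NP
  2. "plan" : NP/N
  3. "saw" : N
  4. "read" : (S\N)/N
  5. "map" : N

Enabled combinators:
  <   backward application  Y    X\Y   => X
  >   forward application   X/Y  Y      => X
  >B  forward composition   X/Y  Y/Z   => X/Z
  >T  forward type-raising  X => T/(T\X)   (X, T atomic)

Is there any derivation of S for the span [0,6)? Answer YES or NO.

[0,6] S   >
  [0,4] S/(S\N)   >
    [0,1] "every" : (S/(S\N))/S
    [1,4] S   >
      [1,2] "under" : S/NP
      [2,4] NP   >
        [2,3] "plan" : NP/N
        [3,4] "saw" : N
  [4,6] S\N   >
    [4,5] "read" : (S\N)/N
    [5,6] "map" : N

YES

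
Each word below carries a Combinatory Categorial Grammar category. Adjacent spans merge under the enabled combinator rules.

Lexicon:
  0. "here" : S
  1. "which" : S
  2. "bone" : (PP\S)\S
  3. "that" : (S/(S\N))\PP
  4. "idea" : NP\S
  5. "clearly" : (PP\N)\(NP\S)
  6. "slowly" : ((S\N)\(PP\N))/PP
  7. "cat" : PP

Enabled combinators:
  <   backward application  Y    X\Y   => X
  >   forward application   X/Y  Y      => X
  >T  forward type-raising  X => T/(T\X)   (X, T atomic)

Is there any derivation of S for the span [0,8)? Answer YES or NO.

YES

[0,8] S   >
  [0,4] S/(S\N)   <
    [0,3] PP   <
      [0,1] "here" : S
      [1,3] PP\S   <
        [1,2] "which" : S
        [2,3] "bone" : (PP\S)\S
    [3,4] "that" : (S/(S\N))\PP
  [4,8] S\N   <
    [4,6] PP\N   <
      [4,5] "idea" : NP\S
      [5,6] "clearly" : (PP\N)\(NP\S)
    [6,8] (S\N)\(PP\N)   >
      [6,7] "slowly" : ((S\N)\(PP\N))/PP
      [7,8] "cat" : PP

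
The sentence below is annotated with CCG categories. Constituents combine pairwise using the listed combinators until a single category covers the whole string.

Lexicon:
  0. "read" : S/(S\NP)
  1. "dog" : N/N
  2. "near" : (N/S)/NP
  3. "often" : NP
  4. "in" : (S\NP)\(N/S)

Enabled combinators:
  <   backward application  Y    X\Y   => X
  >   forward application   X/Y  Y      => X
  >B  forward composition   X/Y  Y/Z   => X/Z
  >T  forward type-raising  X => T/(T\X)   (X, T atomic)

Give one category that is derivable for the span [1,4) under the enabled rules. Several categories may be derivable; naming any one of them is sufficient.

N/S

[0,5] S   >
  [0,1] "read" : S/(S\NP)
  [1,5] S\NP   <
    [1,4] N/S   >B
      [1,2] "dog" : N/N
      [2,4] N/S   >
        [2,3] "near" : (N/S)/NP
        [3,4] "often" : NP
    [4,5] "in" : (S\NP)\(N/S)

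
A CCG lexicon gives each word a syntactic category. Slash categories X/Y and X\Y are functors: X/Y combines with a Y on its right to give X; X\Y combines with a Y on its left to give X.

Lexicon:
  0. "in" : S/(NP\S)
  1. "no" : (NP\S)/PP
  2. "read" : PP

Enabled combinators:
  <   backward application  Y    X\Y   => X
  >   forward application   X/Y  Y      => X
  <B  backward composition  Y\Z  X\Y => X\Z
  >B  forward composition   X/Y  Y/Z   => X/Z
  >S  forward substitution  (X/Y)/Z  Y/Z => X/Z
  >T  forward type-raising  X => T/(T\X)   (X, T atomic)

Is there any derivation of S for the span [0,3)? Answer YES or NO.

YES

[0,3] S   >
  [0,2] S/PP   >B
    [0,1] "in" : S/(NP\S)
    [1,2] "no" : (NP\S)/PP
  [2,3] "read" : PP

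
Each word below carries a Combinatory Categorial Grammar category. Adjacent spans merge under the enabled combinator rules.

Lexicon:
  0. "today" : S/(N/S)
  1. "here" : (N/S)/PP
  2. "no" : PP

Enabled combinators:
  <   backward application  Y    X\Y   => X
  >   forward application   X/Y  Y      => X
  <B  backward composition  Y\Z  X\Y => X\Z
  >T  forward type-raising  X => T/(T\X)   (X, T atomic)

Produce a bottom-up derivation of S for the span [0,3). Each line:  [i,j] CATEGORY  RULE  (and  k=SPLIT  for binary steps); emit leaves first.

[0,1] S/(N/S)  lex  "today"
[1,2] (N/S)/PP  lex  "here"
[2,3] PP  lex  "no"
[1,3] N/S  >  k=2
[0,3] S  >  k=1

[0,3] S   >
  [0,1] "today" : S/(N/S)
  [1,3] N/S   >
    [1,2] "here" : (N/S)/PP
    [2,3] "no" : PP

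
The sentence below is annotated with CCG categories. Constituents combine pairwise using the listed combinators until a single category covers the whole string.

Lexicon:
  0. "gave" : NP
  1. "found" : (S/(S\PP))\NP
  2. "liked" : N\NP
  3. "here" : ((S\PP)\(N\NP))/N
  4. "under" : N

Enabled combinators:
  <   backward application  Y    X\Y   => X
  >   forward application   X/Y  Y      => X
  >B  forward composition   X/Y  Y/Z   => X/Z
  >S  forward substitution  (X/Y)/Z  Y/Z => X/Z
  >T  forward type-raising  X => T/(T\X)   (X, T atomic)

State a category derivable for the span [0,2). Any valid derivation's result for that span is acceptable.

[0,5] S   >
  [0,2] S/(S\PP)   <
    [0,1] "gave" : NP
    [1,2] "found" : (S/(S\PP))\NP
  [2,5] S\PP   <
    [2,3] "liked" : N\NP
    [3,5] (S\PP)\(N\NP)   >
      [3,4] "here" : ((S\PP)\(N\NP))/N
      [4,5] "under" : N

S/(S\PP)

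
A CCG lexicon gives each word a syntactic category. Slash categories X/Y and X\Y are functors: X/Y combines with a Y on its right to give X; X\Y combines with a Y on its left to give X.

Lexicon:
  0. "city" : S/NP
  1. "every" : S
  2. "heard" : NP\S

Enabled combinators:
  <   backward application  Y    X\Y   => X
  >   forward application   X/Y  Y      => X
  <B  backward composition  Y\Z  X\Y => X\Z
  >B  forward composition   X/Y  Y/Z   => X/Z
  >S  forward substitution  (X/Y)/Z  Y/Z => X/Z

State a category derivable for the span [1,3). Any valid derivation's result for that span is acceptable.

[0,3] S   >
  [0,1] "city" : S/NP
  [1,3] NP   <
    [1,2] "every" : S
    [2,3] "heard" : NP\S

NP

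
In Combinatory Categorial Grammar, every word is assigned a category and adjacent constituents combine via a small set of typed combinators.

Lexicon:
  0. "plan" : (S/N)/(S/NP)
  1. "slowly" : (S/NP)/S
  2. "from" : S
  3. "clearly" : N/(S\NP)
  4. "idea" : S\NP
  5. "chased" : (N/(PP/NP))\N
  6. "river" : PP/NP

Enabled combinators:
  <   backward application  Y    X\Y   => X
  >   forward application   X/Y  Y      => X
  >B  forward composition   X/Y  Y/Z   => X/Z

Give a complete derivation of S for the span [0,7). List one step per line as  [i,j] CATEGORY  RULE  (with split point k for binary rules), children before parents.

[0,1] (S/N)/(S/NP)  lex  "plan"
[1,2] (S/NP)/S  lex  "slowly"
[2,3] S  lex  "from"
[1,3] S/NP  >  k=2
[0,3] S/N  >  k=1
[3,4] N/(S\NP)  lex  "clearly"
[4,5] S\NP  lex  "idea"
[3,5] N  >  k=4
[5,6] (N/(PP/NP))\N  lex  "chased"
[3,6] N/(PP/NP)  <  k=5
[6,7] PP/NP  lex  "river"
[3,7] N  >  k=6
[0,7] S  >  k=3

[0,7] S   >
  [0,3] S/N   >
    [0,1] "plan" : (S/N)/(S/NP)
    [1,3] S/NP   >
      [1,2] "slowly" : (S/NP)/S
      [2,3] "from" : S
  [3,7] N   >
    [3,6] N/(PP/NP)   <
      [3,5] N   >
        [3,4] "clearly" : N/(S\NP)
        [4,5] "idea" : S\NP
      [5,6] "chased" : (N/(PP/NP))\N
    [6,7] "river" : PP/NP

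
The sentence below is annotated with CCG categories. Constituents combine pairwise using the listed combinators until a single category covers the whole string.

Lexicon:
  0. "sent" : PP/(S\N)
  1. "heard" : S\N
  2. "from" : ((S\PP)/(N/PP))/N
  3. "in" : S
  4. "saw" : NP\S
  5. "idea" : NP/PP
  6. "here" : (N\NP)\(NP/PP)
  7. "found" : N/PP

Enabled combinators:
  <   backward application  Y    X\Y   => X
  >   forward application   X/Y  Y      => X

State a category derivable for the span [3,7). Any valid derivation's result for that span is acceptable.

N

[0,8] S   <
  [0,2] PP   >
    [0,1] "sent" : PP/(S\N)
    [1,2] "heard" : S\N
  [2,8] S\PP   >
    [2,7] (S\PP)/(N/PP)   >
      [2,3] "from" : ((S\PP)/(N/PP))/N
      [3,7] N   <
        [3,5] NP   <
          [3,4] "in" : S
          [4,5] "saw" : NP\S
        [5,7] N\NP   <
          [5,6] "idea" : NP/PP
          [6,7] "here" : (N\NP)\(NP/PP)
    [7,8] "found" : N/PP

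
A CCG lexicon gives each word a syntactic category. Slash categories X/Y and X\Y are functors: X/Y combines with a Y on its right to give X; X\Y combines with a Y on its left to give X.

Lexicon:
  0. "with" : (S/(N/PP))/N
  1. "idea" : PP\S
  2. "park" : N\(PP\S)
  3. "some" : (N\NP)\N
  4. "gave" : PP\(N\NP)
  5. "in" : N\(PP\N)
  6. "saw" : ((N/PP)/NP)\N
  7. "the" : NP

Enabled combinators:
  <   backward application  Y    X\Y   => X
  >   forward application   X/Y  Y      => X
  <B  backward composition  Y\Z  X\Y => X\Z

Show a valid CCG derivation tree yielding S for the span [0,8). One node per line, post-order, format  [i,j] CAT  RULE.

[0,1] (S/(N/PP))/N  lex  "with"
[1,2] PP\S  lex  "idea"
[2,3] N\(PP\S)  lex  "park"
[1,3] N  <  k=2
[0,3] S/(N/PP)  >  k=1
[3,4] (N\NP)\N  lex  "some"
[4,5] PP\(N\NP)  lex  "gave"
[3,5] PP\N  <B  k=4
[5,6] N\(PP\N)  lex  "in"
[3,6] N  <  k=5
[6,7] ((N/PP)/NP)\N  lex  "saw"
[3,7] (N/PP)/NP  <  k=6
[7,8] NP  lex  "the"
[3,8] N/PP  >  k=7
[0,8] S  >  k=3

[0,8] S   >
  [0,3] S/(N/PP)   >
    [0,1] "with" : (S/(N/PP))/N
    [1,3] N   <
      [1,2] "idea" : PP\S
      [2,3] "park" : N\(PP\S)
  [3,8] N/PP   >
    [3,7] (N/PP)/NP   <
      [3,6] N   <
        [3,5] PP\N   <B
          [3,4] "some" : (N\NP)\N
          [4,5] "gave" : PP\(N\NP)
        [5,6] "in" : N\(PP\N)
      [6,7] "saw" : ((N/PP)/NP)\N
    [7,8] "the" : NP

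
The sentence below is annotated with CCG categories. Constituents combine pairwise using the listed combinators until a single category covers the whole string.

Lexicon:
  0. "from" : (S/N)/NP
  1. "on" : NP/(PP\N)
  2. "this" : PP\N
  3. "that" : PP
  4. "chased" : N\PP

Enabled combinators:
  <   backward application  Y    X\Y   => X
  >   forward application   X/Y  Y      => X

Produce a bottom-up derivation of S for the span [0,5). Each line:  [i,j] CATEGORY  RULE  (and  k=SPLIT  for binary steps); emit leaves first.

[0,1] (S/N)/NP  lex  "from"
[1,2] NP/(PP\N)  lex  "on"
[2,3] PP\N  lex  "this"
[1,3] NP  >  k=2
[0,3] S/N  >  k=1
[3,4] PP  lex  "that"
[4,5] N\PP  lex  "chased"
[3,5] N  <  k=4
[0,5] S  >  k=3

[0,5] S   >
  [0,3] S/N   >
    [0,1] "from" : (S/N)/NP
    [1,3] NP   >
      [1,2] "on" : NP/(PP\N)
      [2,3] "this" : PP\N
  [3,5] N   <
    [3,4] "that" : PP
    [4,5] "chased" : N\PP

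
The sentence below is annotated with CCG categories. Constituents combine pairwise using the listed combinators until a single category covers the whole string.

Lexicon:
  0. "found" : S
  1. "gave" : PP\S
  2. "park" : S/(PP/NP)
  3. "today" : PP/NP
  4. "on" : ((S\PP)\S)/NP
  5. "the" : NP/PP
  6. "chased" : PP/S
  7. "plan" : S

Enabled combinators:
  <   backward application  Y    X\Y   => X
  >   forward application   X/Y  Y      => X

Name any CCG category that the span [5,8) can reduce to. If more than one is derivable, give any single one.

NP

[0,8] S   <
  [0,2] PP   <
    [0,1] "found" : S
    [1,2] "gave" : PP\S
  [2,8] S\PP   <
    [2,4] S   >
      [2,3] "park" : S/(PP/NP)
      [3,4] "today" : PP/NP
    [4,8] (S\PP)\S   >
      [4,5] "on" : ((S\PP)\S)/NP
      [5,8] NP   >
        [5,6] "the" : NP/PP
        [6,8] PP   >
          [6,7] "chased" : PP/S
          [7,8] "plan" : S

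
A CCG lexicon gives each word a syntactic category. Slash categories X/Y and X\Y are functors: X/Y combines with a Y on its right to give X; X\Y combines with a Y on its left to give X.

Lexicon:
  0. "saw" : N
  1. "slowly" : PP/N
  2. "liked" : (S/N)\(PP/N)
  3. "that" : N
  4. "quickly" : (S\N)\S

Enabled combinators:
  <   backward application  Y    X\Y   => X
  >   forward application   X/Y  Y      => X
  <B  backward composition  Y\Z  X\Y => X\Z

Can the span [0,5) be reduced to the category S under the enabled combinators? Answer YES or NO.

[0,5] S   <
  [0,1] "saw" : N
  [1,5] S\N   <
    [1,4] S   >
      [1,3] S/N   <
        [1,2] "slowly" : PP/N
        [2,3] "liked" : (S/N)\(PP/N)
      [3,4] "that" : N
    [4,5] "quickly" : (S\N)\S

YES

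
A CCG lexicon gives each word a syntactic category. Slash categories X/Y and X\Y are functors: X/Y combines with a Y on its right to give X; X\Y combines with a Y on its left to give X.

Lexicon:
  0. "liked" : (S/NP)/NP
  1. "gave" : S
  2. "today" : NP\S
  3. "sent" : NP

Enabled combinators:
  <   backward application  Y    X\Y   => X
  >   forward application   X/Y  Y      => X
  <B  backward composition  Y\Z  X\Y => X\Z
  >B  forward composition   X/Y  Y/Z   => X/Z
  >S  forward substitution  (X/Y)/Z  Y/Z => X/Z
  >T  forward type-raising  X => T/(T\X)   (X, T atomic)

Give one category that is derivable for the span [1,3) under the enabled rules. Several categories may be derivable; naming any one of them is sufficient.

NP

[0,4] S   >
  [0,3] S/NP   >
    [0,1] "liked" : (S/NP)/NP
    [1,3] NP   <
      [1,2] "gave" : S
      [2,3] "today" : NP\S
  [3,4] "sent" : NP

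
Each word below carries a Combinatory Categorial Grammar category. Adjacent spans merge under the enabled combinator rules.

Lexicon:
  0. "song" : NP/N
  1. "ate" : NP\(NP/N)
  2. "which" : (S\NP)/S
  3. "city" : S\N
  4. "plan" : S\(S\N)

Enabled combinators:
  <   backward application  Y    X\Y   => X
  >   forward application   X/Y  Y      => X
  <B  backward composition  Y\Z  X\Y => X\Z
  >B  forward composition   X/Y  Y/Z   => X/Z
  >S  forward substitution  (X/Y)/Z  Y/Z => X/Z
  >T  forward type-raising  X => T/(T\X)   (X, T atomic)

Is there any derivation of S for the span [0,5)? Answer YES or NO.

YES

[0,5] S   <
  [0,2] NP   <
    [0,1] "song" : NP/N
    [1,2] "ate" : NP\(NP/N)
  [2,5] S\NP   >
    [2,3] "which" : (S\NP)/S
    [3,5] S   <
      [3,4] "city" : S\N
      [4,5] "plan" : S\(S\N)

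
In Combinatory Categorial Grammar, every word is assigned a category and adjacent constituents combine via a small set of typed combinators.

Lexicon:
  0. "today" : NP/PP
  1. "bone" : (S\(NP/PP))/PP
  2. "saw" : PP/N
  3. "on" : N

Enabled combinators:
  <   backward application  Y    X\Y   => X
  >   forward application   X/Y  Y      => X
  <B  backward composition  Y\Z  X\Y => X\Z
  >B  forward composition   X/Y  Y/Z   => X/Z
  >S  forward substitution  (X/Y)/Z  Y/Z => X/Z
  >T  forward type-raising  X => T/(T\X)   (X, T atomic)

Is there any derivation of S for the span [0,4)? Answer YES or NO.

YES

[0,4] S   <
  [0,1] "today" : NP/PP
  [1,4] S\(NP/PP)   >
    [1,2] "bone" : (S\(NP/PP))/PP
    [2,4] PP   >
      [2,3] "saw" : PP/N
      [3,4] "on" : N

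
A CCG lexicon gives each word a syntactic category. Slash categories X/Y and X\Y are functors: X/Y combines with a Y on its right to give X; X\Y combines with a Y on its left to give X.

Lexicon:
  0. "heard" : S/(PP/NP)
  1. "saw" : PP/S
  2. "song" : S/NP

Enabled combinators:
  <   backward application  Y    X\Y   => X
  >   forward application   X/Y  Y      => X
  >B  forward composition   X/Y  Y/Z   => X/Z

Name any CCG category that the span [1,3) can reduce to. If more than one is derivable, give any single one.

[0,3] S   >
  [0,1] "heard" : S/(PP/NP)
  [1,3] PP/NP   >B
    [1,2] "saw" : PP/S
    [2,3] "song" : S/NP

PP/NP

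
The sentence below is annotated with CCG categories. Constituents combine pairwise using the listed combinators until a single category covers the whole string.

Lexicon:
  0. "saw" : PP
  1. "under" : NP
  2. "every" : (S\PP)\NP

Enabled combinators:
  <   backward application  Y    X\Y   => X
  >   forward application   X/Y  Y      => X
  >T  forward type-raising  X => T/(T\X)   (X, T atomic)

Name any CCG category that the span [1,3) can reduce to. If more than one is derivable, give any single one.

S\PP

[0,3] S   >
  [0,1] S/(S\PP)   >T
    [0,1] "saw" : PP
  [1,3] S\PP   <
    [1,2] "under" : NP
    [2,3] "every" : (S\PP)\NP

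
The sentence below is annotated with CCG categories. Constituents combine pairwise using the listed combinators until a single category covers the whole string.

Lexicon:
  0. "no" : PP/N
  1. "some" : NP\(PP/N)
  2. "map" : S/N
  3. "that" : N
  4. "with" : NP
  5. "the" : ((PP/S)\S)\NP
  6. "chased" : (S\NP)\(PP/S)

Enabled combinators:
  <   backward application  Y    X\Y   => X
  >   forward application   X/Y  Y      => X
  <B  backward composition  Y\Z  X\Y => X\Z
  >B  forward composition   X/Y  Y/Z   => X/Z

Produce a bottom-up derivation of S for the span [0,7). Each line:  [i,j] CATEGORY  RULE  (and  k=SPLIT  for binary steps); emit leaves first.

[0,7] S   <
  [0,2] NP   <
    [0,1] "no" : PP/N
    [1,2] "some" : NP\(PP/N)
  [2,7] S\NP   <
    [2,6] PP/S   <
      [2,4] S   >
        [2,3] "map" : S/N
        [3,4] "that" : N
      [4,6] (PP/S)\S   <
        [4,5] "with" : NP
        [5,6] "the" : ((PP/S)\S)\NP
    [6,7] "chased" : (S\NP)\(PP/S)

[0,1] PP/N  lex  "no"
[1,2] NP\(PP/N)  lex  "some"
[0,2] NP  <  k=1
[2,3] S/N  lex  "map"
[3,4] N  lex  "that"
[2,4] S  >  k=3
[4,5] NP  lex  "with"
[5,6] ((PP/S)\S)\NP  lex  "the"
[4,6] (PP/S)\S  <  k=5
[2,6] PP/S  <  k=4
[6,7] (S\NP)\(PP/S)  lex  "chased"
[2,7] S\NP  <  k=6
[0,7] S  <  k=2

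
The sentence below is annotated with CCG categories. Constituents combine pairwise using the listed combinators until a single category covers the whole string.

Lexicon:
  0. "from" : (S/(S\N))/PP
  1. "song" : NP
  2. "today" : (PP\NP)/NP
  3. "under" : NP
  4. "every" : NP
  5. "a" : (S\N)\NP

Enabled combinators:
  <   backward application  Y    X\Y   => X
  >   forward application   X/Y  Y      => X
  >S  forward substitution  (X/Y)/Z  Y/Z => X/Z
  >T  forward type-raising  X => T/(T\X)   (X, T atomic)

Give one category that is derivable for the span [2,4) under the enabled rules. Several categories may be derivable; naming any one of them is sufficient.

[0,6] S   >
  [0,4] S/(S\N)   >
    [0,1] "from" : (S/(S\N))/PP
    [1,4] PP   >
      [1,2] PP/(PP\NP)   >T
        [1,2] "song" : NP
      [2,4] PP\NP   >
        [2,3] "today" : (PP\NP)/NP
        [3,4] "under" : NP
  [4,6] S\N   <
    [4,5] "every" : NP
    [5,6] "a" : (S\N)\NP

PP\NP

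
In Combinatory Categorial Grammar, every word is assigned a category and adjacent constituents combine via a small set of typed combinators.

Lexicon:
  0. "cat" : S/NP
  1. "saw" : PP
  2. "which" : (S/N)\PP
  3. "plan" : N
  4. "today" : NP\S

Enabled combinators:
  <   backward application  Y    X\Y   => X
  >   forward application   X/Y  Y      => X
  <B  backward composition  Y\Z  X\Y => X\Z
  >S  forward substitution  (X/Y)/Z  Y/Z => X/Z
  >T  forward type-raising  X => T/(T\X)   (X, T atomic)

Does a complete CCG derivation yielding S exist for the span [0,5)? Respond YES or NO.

YES

[0,5] S   >
  [0,1] "cat" : S/NP
  [1,5] NP   <
    [1,4] S   >
      [1,3] S/N   <
        [1,2] "saw" : PP
        [2,3] "which" : (S/N)\PP
      [3,4] "plan" : N
    [4,5] "today" : NP\S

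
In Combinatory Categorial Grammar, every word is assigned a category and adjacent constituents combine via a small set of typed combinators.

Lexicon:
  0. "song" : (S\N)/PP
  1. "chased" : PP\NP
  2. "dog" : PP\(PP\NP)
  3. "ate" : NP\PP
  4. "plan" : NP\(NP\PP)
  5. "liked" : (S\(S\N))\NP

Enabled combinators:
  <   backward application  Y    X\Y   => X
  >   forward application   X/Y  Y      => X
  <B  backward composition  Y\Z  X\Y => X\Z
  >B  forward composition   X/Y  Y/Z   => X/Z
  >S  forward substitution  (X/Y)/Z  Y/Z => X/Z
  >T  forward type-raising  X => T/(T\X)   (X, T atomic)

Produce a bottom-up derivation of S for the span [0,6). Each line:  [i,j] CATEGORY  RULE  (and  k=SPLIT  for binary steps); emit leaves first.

[0,1] (S\N)/PP  lex  "song"
[1,2] PP\NP  lex  "chased"
[2,3] PP\(PP\NP)  lex  "dog"
[1,3] PP  <  k=2
[0,3] S\N  >  k=1
[3,4] NP\PP  lex  "ate"
[4,5] NP\(NP\PP)  lex  "plan"
[3,5] NP  <  k=4
[5,6] (S\(S\N))\NP  lex  "liked"
[3,6] S\(S\N)  <  k=5
[0,6] S  <  k=3

[0,6] S   <
  [0,3] S\N   >
    [0,1] "song" : (S\N)/PP
    [1,3] PP   <
      [1,2] "chased" : PP\NP
      [2,3] "dog" : PP\(PP\NP)
  [3,6] S\(S\N)   <
    [3,5] NP   <
      [3,4] "ate" : NP\PP
      [4,5] "plan" : NP\(NP\PP)
    [5,6] "liked" : (S\(S\N))\NP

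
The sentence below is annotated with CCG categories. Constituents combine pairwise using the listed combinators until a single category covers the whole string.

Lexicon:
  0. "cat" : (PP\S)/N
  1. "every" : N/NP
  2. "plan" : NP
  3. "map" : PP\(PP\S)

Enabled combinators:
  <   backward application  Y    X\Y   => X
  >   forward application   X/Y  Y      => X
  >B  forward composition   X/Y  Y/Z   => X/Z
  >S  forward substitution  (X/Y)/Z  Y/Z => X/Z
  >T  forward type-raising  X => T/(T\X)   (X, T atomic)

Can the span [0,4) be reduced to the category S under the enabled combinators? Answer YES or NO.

(PP\S)/N N/NP NP PP\(PP\S)
CKY chart[0,4] = {N/(N\PP), NP/(NP\PP), PP, PP/(PP\PP), S/(S\PP)}; S ∉ chart

NO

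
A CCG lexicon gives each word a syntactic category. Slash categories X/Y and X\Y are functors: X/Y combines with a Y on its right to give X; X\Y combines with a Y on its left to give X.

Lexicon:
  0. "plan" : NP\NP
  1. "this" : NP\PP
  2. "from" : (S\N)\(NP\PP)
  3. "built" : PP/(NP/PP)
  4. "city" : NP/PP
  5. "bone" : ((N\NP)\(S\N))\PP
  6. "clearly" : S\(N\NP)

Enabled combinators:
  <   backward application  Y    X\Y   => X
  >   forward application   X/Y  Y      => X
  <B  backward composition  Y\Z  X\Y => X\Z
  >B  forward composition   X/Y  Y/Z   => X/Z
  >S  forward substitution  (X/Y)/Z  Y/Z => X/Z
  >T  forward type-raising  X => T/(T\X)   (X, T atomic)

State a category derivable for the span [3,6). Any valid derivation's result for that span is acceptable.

[0,7] S   <
  [0,6] N\NP   <B
    [0,1] "plan" : NP\NP
    [1,6] N\NP   <
      [1,3] S\N   <
        [1,2] "this" : NP\PP
        [2,3] "from" : (S\N)\(NP\PP)
      [3,6] (N\NP)\(S\N)   <
        [3,5] PP   >
          [3,4] "built" : PP/(NP/PP)
          [4,5] "city" : NP/PP
        [5,6] "bone" : ((N\NP)\(S\N))\PP
  [6,7] "clearly" : S\(N\NP)

(N\NP)\(S\N)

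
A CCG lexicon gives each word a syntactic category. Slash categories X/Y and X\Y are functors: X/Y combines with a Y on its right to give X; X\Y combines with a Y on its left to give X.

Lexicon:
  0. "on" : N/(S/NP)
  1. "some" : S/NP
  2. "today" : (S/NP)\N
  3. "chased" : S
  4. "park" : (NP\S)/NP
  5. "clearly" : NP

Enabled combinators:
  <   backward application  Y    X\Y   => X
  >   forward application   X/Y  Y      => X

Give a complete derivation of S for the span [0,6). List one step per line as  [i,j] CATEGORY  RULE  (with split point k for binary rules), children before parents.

[0,6] S   >
  [0,3] S/NP   <
    [0,2] N   >
      [0,1] "on" : N/(S/NP)
      [1,2] "some" : S/NP
    [2,3] "today" : (S/NP)\N
  [3,6] NP   <
    [3,4] "chased" : S
    [4,6] NP\S   >
      [4,5] "park" : (NP\S)/NP
      [5,6] "clearly" : NP

[0,1] N/(S/NP)  lex  "on"
[1,2] S/NP  lex  "some"
[0,2] N  >  k=1
[2,3] (S/NP)\N  lex  "today"
[0,3] S/NP  <  k=2
[3,4] S  lex  "chased"
[4,5] (NP\S)/NP  lex  "park"
[5,6] NP  lex  "clearly"
[4,6] NP\S  >  k=5
[3,6] NP  <  k=4
[0,6] S  >  k=3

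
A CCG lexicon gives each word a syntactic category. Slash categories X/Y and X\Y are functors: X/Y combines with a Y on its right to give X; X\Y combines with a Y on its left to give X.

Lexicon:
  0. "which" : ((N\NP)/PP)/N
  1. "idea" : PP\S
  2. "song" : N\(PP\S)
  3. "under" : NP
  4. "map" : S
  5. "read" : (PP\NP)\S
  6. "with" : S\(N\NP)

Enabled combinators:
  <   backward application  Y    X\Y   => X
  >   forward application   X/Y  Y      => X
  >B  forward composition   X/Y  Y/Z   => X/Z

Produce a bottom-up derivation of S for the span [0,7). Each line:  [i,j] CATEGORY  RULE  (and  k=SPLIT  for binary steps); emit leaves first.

[0,7] S   <
  [0,6] N\NP   >
    [0,3] (N\NP)/PP   >
      [0,1] "which" : ((N\NP)/PP)/N
      [1,3] N   <
        [1,2] "idea" : PP\S
        [2,3] "song" : N\(PP\S)
    [3,6] PP   <
      [3,4] "under" : NP
      [4,6] PP\NP   <
        [4,5] "map" : S
        [5,6] "read" : (PP\NP)\S
  [6,7] "with" : S\(N\NP)

[0,1] ((N\NP)/PP)/N  lex  "which"
[1,2] PP\S  lex  "idea"
[2,3] N\(PP\S)  lex  "song"
[1,3] N  <  k=2
[0,3] (N\NP)/PP  >  k=1
[3,4] NP  lex  "under"
[4,5] S  lex  "map"
[5,6] (PP\NP)\S  lex  "read"
[4,6] PP\NP  <  k=5
[3,6] PP  <  k=4
[0,6] N\NP  >  k=3
[6,7] S\(N\NP)  lex  "with"
[0,7] S  <  k=6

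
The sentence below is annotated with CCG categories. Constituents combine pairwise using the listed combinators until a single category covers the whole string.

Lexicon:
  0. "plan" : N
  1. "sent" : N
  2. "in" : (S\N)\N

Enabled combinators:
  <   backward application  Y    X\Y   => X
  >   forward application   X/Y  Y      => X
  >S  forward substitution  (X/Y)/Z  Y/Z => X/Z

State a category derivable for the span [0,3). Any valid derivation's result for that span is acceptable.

[0,3] S   <
  [0,1] "plan" : N
  [1,3] S\N   <
    [1,2] "sent" : N
    [2,3] "in" : (S\N)\N

S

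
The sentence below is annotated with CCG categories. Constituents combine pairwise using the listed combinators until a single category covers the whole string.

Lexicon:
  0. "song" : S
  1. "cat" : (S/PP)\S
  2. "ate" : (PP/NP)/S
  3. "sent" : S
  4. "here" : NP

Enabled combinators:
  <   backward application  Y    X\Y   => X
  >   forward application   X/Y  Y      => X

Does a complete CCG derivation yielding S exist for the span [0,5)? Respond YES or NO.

YES

[0,5] S   >
  [0,2] S/PP   <
    [0,1] "song" : S
    [1,2] "cat" : (S/PP)\S
  [2,5] PP   >
    [2,4] PP/NP   >
      [2,3] "ate" : (PP/NP)/S
      [3,4] "sent" : S
    [4,5] "here" : NP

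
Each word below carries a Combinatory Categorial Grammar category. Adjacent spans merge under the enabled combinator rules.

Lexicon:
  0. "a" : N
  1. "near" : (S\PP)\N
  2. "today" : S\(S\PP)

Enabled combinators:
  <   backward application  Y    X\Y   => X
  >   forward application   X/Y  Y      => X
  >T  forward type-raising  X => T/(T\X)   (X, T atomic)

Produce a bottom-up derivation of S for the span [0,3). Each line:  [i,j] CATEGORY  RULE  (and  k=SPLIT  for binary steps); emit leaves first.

[0,3] S   <
  [0,2] S\PP   <
    [0,1] "a" : N
    [1,2] "near" : (S\PP)\N
  [2,3] "today" : S\(S\PP)

[0,1] N  lex  "a"
[1,2] (S\PP)\N  lex  "near"
[0,2] S\PP  <  k=1
[2,3] S\(S\PP)  lex  "today"
[0,3] S  <  k=2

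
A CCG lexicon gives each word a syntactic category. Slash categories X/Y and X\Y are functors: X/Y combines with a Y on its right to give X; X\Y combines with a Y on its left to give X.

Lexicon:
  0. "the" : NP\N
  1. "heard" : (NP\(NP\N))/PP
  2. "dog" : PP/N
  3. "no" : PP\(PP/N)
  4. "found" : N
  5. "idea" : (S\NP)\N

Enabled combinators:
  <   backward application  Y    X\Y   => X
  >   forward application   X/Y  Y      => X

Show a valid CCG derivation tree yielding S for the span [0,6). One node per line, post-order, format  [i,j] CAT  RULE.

[0,1] NP\N  lex  "the"
[1,2] (NP\(NP\N))/PP  lex  "heard"
[2,3] PP/N  lex  "dog"
[3,4] PP\(PP/N)  lex  "no"
[2,4] PP  <  k=3
[1,4] NP\(NP\N)  >  k=2
[0,4] NP  <  k=1
[4,5] N  lex  "found"
[5,6] (S\NP)\N  lex  "idea"
[4,6] S\NP  <  k=5
[0,6] S  <  k=4

[0,6] S   <
  [0,4] NP   <
    [0,1] "the" : NP\N
    [1,4] NP\(NP\N)   >
      [1,2] "heard" : (NP\(NP\N))/PP
      [2,4] PP   <
        [2,3] "dog" : PP/N
        [3,4] "no" : PP\(PP/N)
  [4,6] S\NP   <
    [4,5] "found" : N
    [5,6] "idea" : (S\NP)\N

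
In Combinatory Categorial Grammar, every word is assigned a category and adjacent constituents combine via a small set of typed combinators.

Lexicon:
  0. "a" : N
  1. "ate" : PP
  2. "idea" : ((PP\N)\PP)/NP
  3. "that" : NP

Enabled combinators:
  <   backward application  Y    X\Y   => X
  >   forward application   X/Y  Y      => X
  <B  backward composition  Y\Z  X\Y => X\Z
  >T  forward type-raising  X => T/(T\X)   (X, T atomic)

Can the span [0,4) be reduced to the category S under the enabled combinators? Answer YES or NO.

N PP ((PP\N)\PP)/NP NP
CKY chart[0,4] = {N/(N\PP), NP/(NP\PP), PP, PP/(PP\PP), S/(S\PP)}; S ∉ chart

NO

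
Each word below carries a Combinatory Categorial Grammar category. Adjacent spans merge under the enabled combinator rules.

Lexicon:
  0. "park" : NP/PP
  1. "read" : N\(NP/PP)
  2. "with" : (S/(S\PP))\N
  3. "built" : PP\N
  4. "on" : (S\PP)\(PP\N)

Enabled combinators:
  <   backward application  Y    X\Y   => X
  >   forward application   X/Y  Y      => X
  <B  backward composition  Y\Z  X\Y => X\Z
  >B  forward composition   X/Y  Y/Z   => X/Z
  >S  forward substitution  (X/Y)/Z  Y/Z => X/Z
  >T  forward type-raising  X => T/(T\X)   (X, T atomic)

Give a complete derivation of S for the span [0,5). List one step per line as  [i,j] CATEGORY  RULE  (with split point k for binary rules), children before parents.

[0,1] NP/PP  lex  "park"
[1,2] N\(NP/PP)  lex  "read"
[0,2] N  <  k=1
[2,3] (S/(S\PP))\N  lex  "with"
[0,3] S/(S\PP)  <  k=2
[3,4] PP\N  lex  "built"
[4,5] (S\PP)\(PP\N)  lex  "on"
[3,5] S\PP  <  k=4
[0,5] S  >  k=3

[0,5] S   >
  [0,3] S/(S\PP)   <
    [0,2] N   <
      [0,1] "park" : NP/PP
      [1,2] "read" : N\(NP/PP)
    [2,3] "with" : (S/(S\PP))\N
  [3,5] S\PP   <
    [3,4] "built" : PP\N
    [4,5] "on" : (S\PP)\(PP\N)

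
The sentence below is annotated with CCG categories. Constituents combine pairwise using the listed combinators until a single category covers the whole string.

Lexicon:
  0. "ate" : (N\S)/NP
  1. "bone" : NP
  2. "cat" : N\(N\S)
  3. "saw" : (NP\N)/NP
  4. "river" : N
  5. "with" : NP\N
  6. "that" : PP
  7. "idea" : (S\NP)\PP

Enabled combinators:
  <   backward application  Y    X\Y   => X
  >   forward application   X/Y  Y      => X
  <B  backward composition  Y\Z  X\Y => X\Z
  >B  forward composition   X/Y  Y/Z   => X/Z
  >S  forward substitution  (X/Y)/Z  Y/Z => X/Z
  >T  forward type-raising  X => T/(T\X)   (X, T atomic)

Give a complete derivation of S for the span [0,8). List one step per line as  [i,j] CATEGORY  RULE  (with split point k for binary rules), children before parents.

[0,1] (N\S)/NP  lex  "ate"
[1,2] NP  lex  "bone"
[0,2] N\S  >  k=1
[2,3] N\(N\S)  lex  "cat"
[0,3] N  <  k=2
[3,4] (NP\N)/NP  lex  "saw"
[4,5] N  lex  "river"
[5,6] NP\N  lex  "with"
[4,6] NP  <  k=5
[3,6] NP\N  >  k=4
[0,6] NP  <  k=3
[6,7] PP  lex  "that"
[7,8] (S\NP)\PP  lex  "idea"
[6,8] S\NP  <  k=7
[0,8] S  <  k=6

[0,8] S   <
  [0,6] NP   <
    [0,3] N   <
      [0,2] N\S   >
        [0,1] "ate" : (N\S)/NP
        [1,2] "bone" : NP
      [2,3] "cat" : N\(N\S)
    [3,6] NP\N   >
      [3,4] "saw" : (NP\N)/NP
      [4,6] NP   <
        [4,5] "river" : N
        [5,6] "with" : NP\N
  [6,8] S\NP   <
    [6,7] "that" : PP
    [7,8] "idea" : (S\NP)\PP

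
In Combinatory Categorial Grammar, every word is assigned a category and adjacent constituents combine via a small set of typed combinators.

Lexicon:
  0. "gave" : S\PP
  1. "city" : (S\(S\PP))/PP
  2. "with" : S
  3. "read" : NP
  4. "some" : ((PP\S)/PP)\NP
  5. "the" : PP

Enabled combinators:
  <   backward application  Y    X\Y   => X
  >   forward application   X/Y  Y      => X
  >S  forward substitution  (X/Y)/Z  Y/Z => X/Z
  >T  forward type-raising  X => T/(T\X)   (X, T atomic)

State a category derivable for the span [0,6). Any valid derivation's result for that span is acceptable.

S

[0,6] S   <
  [0,1] "gave" : S\PP
  [1,6] S\(S\PP)   >
    [1,2] "city" : (S\(S\PP))/PP
    [2,6] PP   >
      [2,3] PP/(PP\S)   >T
        [2,3] "with" : S
      [3,6] PP\S   >
        [3,5] (PP\S)/PP   <
          [3,4] "read" : NP
          [4,5] "some" : ((PP\S)/PP)\NP
        [5,6] "the" : PP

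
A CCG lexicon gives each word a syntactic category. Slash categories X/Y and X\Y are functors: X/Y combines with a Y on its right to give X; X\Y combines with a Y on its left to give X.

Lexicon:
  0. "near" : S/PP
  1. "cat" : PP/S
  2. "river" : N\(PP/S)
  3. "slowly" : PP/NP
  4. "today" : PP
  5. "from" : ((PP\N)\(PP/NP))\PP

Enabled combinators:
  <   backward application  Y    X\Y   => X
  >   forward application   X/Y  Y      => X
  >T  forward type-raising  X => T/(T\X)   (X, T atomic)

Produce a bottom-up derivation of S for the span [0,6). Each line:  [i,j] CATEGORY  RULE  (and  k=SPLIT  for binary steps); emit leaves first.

[0,6] S   >
  [0,1] "near" : S/PP
  [1,6] PP   <
    [1,3] N   <
      [1,2] "cat" : PP/S
      [2,3] "river" : N\(PP/S)
    [3,6] PP\N   <
      [3,4] "slowly" : PP/NP
      [4,6] (PP\N)\(PP/NP)   <
        [4,5] "today" : PP
        [5,6] "from" : ((PP\N)\(PP/NP))\PP

[0,1] S/PP  lex  "near"
[1,2] PP/S  lex  "cat"
[2,3] N\(PP/S)  lex  "river"
[1,3] N  <  k=2
[3,4] PP/NP  lex  "slowly"
[4,5] PP  lex  "today"
[5,6] ((PP\N)\(PP/NP))\PP  lex  "from"
[4,6] (PP\N)\(PP/NP)  <  k=5
[3,6] PP\N  <  k=4
[1,6] PP  <  k=3
[0,6] S  >  k=1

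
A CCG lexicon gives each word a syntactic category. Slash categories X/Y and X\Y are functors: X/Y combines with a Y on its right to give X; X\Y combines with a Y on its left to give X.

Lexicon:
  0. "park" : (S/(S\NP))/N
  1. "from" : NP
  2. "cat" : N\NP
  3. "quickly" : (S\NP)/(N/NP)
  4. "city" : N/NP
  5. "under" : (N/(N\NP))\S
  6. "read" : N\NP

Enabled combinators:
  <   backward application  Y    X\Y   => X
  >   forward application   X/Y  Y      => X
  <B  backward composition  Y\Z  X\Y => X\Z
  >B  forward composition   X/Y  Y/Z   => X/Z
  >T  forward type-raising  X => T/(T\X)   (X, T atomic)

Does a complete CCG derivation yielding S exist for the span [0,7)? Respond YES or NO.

(S/(S\NP))/N NP N\NP (S\NP)/(N/NP) N/NP (N/(N\NP))\S N\NP
CKY chart[0,7] = {N, N/(N\N), NP/(NP\N), PP/(PP\N), S/(S\N)}; S ∉ chart

NO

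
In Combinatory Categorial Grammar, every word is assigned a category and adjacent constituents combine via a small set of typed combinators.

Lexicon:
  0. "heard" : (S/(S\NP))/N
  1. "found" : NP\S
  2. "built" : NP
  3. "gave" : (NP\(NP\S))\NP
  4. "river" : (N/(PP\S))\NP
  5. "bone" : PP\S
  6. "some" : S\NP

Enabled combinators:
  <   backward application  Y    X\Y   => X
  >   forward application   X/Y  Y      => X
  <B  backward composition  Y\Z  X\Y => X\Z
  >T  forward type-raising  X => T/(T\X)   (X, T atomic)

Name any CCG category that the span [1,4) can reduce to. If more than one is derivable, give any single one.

[0,7] S   >
  [0,6] S/(S\NP)   >
    [0,1] "heard" : (S/(S\NP))/N
    [1,6] N   >
      [1,5] N/(PP\S)   <
        [1,4] NP   <
          [1,2] "found" : NP\S
          [2,4] NP\(NP\S)   <
            [2,3] "built" : NP
            [3,4] "gave" : (NP\(NP\S))\NP
        [4,5] "river" : (N/(PP\S))\NP
      [5,6] "bone" : PP\S
  [6,7] "some" : S\NP

NP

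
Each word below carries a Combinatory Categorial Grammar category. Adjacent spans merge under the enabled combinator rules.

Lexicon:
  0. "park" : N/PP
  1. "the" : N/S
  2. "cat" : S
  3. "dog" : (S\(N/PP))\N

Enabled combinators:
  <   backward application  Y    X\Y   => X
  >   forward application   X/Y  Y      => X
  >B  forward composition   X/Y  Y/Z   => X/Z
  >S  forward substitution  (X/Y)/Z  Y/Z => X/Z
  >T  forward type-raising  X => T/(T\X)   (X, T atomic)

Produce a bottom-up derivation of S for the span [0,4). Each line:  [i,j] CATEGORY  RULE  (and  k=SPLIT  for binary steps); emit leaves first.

[0,4] S   <
  [0,1] "park" : N/PP
  [1,4] S\(N/PP)   <
    [1,3] N   >
      [1,2] "the" : N/S
      [2,3] "cat" : S
    [3,4] "dog" : (S\(N/PP))\N

[0,1] N/PP  lex  "park"
[1,2] N/S  lex  "the"
[2,3] S  lex  "cat"
[1,3] N  >  k=2
[3,4] (S\(N/PP))\N  lex  "dog"
[1,4] S\(N/PP)  <  k=3
[0,4] S  <  k=1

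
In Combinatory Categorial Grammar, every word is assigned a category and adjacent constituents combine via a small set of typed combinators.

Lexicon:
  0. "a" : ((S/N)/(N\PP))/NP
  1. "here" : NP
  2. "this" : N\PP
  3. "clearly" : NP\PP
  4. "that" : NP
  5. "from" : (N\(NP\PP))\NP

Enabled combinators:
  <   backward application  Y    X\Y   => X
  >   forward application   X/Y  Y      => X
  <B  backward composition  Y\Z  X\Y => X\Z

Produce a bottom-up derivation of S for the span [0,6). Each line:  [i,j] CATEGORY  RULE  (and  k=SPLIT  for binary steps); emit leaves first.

[0,1] ((S/N)/(N\PP))/NP  lex  "a"
[1,2] NP  lex  "here"
[0,2] (S/N)/(N\PP)  >  k=1
[2,3] N\PP  lex  "this"
[0,3] S/N  >  k=2
[3,4] NP\PP  lex  "clearly"
[4,5] NP  lex  "that"
[5,6] (N\(NP\PP))\NP  lex  "from"
[4,6] N\(NP\PP)  <  k=5
[3,6] N  <  k=4
[0,6] S  >  k=3

[0,6] S   >
  [0,3] S/N   >
    [0,2] (S/N)/(N\PP)   >
      [0,1] "a" : ((S/N)/(N\PP))/NP
      [1,2] "here" : NP
    [2,3] "this" : N\PP
  [3,6] N   <
    [3,4] "clearly" : NP\PP
    [4,6] N\(NP\PP)   <
      [4,5] "that" : NP
      [5,6] "from" : (N\(NP\PP))\NP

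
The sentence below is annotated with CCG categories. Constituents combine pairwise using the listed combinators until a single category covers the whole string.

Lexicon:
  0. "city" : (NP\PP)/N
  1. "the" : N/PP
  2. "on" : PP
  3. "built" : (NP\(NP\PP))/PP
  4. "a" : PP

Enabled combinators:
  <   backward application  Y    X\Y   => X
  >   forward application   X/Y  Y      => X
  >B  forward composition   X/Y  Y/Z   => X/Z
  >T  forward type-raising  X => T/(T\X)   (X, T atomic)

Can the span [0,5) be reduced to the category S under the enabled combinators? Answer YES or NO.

NO

(NP\PP)/N N/PP PP (NP\(NP\PP))/PP PP
CKY chart[0,5] = {N/(N\NP), NP, NP/(NP\NP), PP/(PP\NP), S/(S\NP)}; S ∉ chart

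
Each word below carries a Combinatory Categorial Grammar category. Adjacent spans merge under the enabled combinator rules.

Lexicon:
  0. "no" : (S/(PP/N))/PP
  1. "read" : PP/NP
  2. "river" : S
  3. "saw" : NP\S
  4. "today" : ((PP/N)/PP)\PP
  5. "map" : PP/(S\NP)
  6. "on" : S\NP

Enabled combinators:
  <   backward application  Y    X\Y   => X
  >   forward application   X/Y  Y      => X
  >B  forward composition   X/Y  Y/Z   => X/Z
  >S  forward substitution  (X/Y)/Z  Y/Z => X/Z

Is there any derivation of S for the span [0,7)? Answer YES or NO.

YES

[0,7] S   >
  [0,5] S/PP   >S
    [0,1] "no" : (S/(PP/N))/PP
    [1,5] (PP/N)/PP   <
      [1,4] PP   >
        [1,2] "read" : PP/NP
        [2,4] NP   <
          [2,3] "river" : S
          [3,4] "saw" : NP\S
      [4,5] "today" : ((PP/N)/PP)\PP
  [5,7] PP   >
    [5,6] "map" : PP/(S\NP)
    [6,7] "on" : S\NP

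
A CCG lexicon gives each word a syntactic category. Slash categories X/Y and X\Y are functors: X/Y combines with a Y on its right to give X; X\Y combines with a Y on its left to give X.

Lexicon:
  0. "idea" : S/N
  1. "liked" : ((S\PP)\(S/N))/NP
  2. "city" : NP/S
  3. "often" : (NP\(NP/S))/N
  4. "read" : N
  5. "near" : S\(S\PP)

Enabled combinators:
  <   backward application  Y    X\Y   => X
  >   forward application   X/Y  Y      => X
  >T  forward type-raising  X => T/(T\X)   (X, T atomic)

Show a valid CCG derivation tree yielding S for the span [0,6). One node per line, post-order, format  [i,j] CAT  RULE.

[0,1] S/N  lex  "idea"
[1,2] ((S\PP)\(S/N))/NP  lex  "liked"
[2,3] NP/S  lex  "city"
[3,4] (NP\(NP/S))/N  lex  "often"
[4,5] N  lex  "read"
[3,5] NP\(NP/S)  >  k=4
[2,5] NP  <  k=3
[1,5] (S\PP)\(S/N)  >  k=2
[0,5] S\PP  <  k=1
[5,6] S\(S\PP)  lex  "near"
[0,6] S  <  k=5

[0,6] S   <
  [0,5] S\PP   <
    [0,1] "idea" : S/N
    [1,5] (S\PP)\(S/N)   >
      [1,2] "liked" : ((S\PP)\(S/N))/NP
      [2,5] NP   <
        [2,3] "city" : NP/S
        [3,5] NP\(NP/S)   >
          [3,4] "often" : (NP\(NP/S))/N
          [4,5] "read" : N
  [5,6] "near" : S\(S\PP)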